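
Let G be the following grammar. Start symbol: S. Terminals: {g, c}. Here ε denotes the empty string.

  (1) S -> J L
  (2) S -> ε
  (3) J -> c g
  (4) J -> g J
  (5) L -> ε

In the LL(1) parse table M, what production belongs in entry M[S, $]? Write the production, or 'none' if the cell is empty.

S -> ε

FIRST(J) = {c, g}
FIRST(L) = {ε}
FIRST(S) = {ε, c, g}  (via J L)
FOLLOW(S) includes $ since S is the start symbol.
FOLLOW(S): S appears on no right-hand side. Thus FOLLOW(S) = {$}.
For S -> J L: FIRST(J L) = {c, g}, so it goes in M[S, t] for t ∈ {c, g}.
For S -> ε: FIRST(ε) = {ε}, so it goes in M[S, t] for t ∈ {}; since ε ∈ FIRST, also for every t ∈ FOLLOW(S) = {$}.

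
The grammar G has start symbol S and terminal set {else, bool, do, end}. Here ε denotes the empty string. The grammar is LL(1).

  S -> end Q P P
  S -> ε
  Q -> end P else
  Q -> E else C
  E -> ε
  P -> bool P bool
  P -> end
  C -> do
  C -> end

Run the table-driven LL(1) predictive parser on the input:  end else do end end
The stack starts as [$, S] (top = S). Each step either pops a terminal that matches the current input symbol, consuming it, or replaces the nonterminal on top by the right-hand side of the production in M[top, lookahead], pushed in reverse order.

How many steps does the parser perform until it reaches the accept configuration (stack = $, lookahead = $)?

      Stack           Input                  Action
   1  $ S             end else do end end $  expand S -> end Q P P
   2  $ P P Q end     end else do end end $  match end
   3  $ P P Q         else do end end $      expand Q -> E else C
   4  $ P P C else E  else do end end $      expand E -> ε
   5  $ P P C else    else do end end $      match else
   6  $ P P C         do end end $           expand C -> do
   7  $ P P do        do end end $           match do
   8  $ P P           end end $              expand P -> end
   9  $ P end         end end $              match end
  10  $ P             end $                  expand P -> end
  11  $ end           end $                  match end
Accept reached after 11 steps.

11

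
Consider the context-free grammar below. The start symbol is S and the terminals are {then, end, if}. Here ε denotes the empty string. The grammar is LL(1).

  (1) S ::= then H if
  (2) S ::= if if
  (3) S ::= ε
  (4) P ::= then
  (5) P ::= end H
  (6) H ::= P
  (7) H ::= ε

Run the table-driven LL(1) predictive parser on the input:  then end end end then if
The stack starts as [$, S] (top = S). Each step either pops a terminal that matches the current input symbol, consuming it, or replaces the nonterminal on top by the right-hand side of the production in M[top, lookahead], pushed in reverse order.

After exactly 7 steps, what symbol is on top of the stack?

     Stack        Input                       Action
  1  $ S          then end end end then if $  expand S ::= then H if
  2  $ if H then  then end end end then if $  match then
  3  $ if H       end end end then if $       expand H ::= P
  4  $ if P       end end end then if $       expand P ::= end H
  5  $ if H end   end end end then if $       match end
  6  $ if H       end end then if $           expand H ::= P
  7  $ if P       end end then if $           expand P ::= end H
Stack after step 7: $ if H end (top = end).

end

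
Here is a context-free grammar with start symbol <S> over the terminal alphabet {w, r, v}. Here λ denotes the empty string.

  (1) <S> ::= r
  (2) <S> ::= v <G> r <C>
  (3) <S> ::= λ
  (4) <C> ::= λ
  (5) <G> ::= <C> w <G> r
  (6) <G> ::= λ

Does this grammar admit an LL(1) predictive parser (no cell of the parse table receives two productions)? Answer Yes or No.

FIRST(<S>) = {λ, r, v}
FIRST(<C>) = {λ}
FIRST(<G>) = {λ, w}
FOLLOW(<S>) = {$}
FOLLOW(<C>) = {$, w}
FOLLOW(<G>) = {r}
Each cell of M receives at most one production.

Yes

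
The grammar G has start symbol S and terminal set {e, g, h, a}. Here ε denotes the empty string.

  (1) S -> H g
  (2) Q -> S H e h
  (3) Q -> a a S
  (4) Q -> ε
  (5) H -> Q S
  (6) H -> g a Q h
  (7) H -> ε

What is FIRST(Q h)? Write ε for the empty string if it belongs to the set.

{a, g, h}

FIRST(S): from S->H g we get {a, g}. So FIRST(S) = {a, g}.
FIRST(Q): from Q->S H e h we get {a, g}; from Q->a a S we get {a}; from Q->ε we get {ε}. So FIRST(Q) = {ε, a, g}.
FIRST(H): from H->Q S we get {a, g}; from H->g a Q h we get {g}; from H->ε we get {ε}. So FIRST(H) = {ε, a, g}.
FIRST(Q h): take FIRST of each symbol in turn, carrying on past any symbol whose FIRST contains ε; result {a, g, h}.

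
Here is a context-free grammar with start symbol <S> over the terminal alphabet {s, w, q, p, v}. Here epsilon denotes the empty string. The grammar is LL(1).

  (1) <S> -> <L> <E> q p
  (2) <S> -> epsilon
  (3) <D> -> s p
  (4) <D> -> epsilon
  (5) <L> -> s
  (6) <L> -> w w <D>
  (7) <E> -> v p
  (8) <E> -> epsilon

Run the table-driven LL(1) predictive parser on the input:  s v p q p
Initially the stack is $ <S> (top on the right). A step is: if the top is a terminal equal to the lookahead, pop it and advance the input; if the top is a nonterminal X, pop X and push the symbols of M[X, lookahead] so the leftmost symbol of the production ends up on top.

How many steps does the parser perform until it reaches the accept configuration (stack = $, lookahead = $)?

8

     Stack          Input        Action
  1  $ <S>          s v p q p $  expand <S> -> <L> <E> q p
  2  $ p q <E> <L>  s v p q p $  expand <L> -> s
  3  $ p q <E> s    s v p q p $  match s
  4  $ p q <E>      v p q p $    expand <E> -> v p
  5  $ p q p v      v p q p $    match v
  6  $ p q p        p q p $      match p
  7  $ p q          q p $        match q
  8  $ p            p $          match p
Accept reached after 8 steps.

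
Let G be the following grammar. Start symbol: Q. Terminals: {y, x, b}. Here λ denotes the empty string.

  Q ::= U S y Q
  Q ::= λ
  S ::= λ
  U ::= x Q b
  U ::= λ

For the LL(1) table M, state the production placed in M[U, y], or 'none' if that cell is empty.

U ::= λ

FIRST(S) = {λ}
FIRST(U) = {λ, x}
FIRST(Q) = {λ, x, y}  (via U S y Q)
FOLLOW(Q) includes $ since Q is the start symbol.
FOLLOW(U): in Q::=U S y Q, U is followed by S y Q with FIRST {y}. Thus FOLLOW(U) = {y}.
For U ::= x Q b: FIRST(x Q b) = {x}, so it goes in M[U, t] for t ∈ {x}.
For U ::= λ: FIRST(λ) = {λ}, so it goes in M[U, t] for t ∈ {}; since λ ∈ FIRST, also for every t ∈ FOLLOW(U) = {y}.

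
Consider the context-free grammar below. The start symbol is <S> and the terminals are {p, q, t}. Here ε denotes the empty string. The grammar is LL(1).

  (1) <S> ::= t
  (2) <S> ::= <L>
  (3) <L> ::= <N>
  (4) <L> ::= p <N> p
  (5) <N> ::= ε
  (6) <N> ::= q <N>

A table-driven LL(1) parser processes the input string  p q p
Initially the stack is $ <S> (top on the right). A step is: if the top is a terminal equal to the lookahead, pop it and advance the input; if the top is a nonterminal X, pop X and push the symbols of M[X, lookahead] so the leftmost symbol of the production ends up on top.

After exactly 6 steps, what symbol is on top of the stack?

p

     Stack      Input    Action
  1  $ <S>      p q p $  expand <S> ::= <L>
  2  $ <L>      p q p $  expand <L> ::= p <N> p
  3  $ p <N> p  p q p $  match p
  4  $ p <N>    q p $    expand <N> ::= q <N>
  5  $ p <N> q  q p $    match q
  6  $ p <N>    p $      expand <N> ::= ε
Stack after step 6: $ p (top = p).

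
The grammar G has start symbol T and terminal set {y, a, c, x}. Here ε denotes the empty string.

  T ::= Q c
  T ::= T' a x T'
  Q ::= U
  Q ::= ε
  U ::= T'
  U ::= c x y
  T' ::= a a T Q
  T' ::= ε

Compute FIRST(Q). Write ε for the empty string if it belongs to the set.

{ε, a, c}

FIRST(T') = {ε, a}
FIRST(U) = {ε, a, c}  (via T')
FIRST(Q) = {ε, a, c}  (via U)
FIRST(T) = {a, c}  (via Q c, T' a x T')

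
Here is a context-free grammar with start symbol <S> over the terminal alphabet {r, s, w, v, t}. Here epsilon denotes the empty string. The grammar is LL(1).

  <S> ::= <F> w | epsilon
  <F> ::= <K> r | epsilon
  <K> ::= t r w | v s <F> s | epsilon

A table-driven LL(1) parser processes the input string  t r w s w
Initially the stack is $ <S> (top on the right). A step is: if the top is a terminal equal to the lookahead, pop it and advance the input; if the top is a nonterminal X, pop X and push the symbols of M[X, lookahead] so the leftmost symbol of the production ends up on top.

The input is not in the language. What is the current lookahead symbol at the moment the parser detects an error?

s

step 1: stack=$ <S>  input=t r w s w $  — expand <S> ::= <F> w
step 2: stack=$ w <F>  input=t r w s w $  — expand <F> ::= <K> r
step 3: stack=$ w r <K>  input=t r w s w $  — expand <K> ::= t r w
step 4: stack=$ w r w r t  input=t r w s w $  — match t
step 5: stack=$ w r w r  input=r w s w $  — match r
step 6: stack=$ w r w  input=w s w $  — match w
step 7: stack=$ w r  input=s w $  — error: top is terminal r but lookahead is s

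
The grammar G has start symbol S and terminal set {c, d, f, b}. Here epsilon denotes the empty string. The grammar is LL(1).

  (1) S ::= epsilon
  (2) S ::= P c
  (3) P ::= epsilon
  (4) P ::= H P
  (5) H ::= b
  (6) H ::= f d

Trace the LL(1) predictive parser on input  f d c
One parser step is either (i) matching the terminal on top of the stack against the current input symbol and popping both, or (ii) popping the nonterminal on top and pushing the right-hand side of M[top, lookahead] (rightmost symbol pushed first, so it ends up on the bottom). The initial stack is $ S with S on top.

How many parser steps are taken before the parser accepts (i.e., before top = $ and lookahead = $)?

     Stack      Input    Action
  1  $ S        f d c $  expand S ::= P c
  2  $ c P      f d c $  expand P ::= H P
  3  $ c P H    f d c $  expand H ::= f d
  4  $ c P d f  f d c $  match f
  5  $ c P d    d c $    match d
  6  $ c P      c $      expand P ::= epsilon
  7  $ c        c $      match c
Accept reached after 7 steps.

7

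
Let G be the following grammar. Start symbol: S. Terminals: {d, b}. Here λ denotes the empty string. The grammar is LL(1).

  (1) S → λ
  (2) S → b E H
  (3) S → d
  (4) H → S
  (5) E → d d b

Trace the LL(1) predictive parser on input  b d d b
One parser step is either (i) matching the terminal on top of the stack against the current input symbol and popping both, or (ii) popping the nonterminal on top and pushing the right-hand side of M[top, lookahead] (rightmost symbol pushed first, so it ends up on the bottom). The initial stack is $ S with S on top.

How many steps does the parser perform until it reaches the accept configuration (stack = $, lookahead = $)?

8

step 1: stack=$ S  input=b d d b $  — expand S → b E H
step 2: stack=$ H E b  input=b d d b $  — match b
step 3: stack=$ H E  input=d d b $  — expand E → d d b
step 4: stack=$ H b d d  input=d d b $  — match d
step 5: stack=$ H b d  input=d b $  — match d
step 6: stack=$ H b  input=b $  — match b
step 7: stack=$ H  input=$  — expand H → S
step 8: stack=$ S  input=$  — expand S → λ
Accept reached after 8 steps.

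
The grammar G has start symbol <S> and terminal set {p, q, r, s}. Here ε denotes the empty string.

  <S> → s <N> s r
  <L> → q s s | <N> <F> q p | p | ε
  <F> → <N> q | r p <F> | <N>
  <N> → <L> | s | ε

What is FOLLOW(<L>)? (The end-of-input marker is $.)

FIRST(<S>): from <S>→s <N> s r we get {s}. So FIRST(<S>) = {s}.
FIRST(<L>): from <L>→q s s we get {q}; from <L>→<N> <F> q p we get {p, q, r, s}; from <L>→p we get {p}; from <L>→ε we get {ε}. So FIRST(<L>) = {ε, p, q, r, s}.
FIRST(<N>): from <N>→<L> we get {ε, p, q, r, s}; from <N>→s we get {s}; from <N>→ε we get {ε}. So FIRST(<N>) = {ε, p, q, r, s}.
FIRST(<F>): from <F>→<N> q we get {p, q, r, s}; from <F>→r p <F> we get {r}; from <F>→<N> we get {ε, p, q, r, s}. So FIRST(<F>) = {ε, p, q, r, s}.
FOLLOW(<S>) includes $ since <S> is the start symbol.
FOLLOW(<S>): <S> appears on no right-hand side. Thus FOLLOW(<S>) = {$}.
FOLLOW(<F>): in <L>→<N> <F> q p, <F> is followed by q p with FIRST {q}; in <F>→r p <F>, the suffix after <F> is empty (adds nothing new). Thus FOLLOW(<F>) = {q}.
FOLLOW(<N>): in <S>→s <N> s r, <N> is followed by s r with FIRST {s}; in <L>→<N> <F> q p, <N> is followed by <F> q p with FIRST {p, q, r, s}; in <F>→<N> q, <N> is followed by q with FIRST {q}; in <F>→<N>, the suffix after <N> is empty, so FOLLOW(<N>) ⊇ FOLLOW(<F>) = {q}. Thus FOLLOW(<N>) = {p, q, r, s}.
FOLLOW(<L>): in <N>→<L>, the suffix after <L> is empty, so FOLLOW(<L>) ⊇ FOLLOW(<N>) = {p, q, r, s}. Thus FOLLOW(<L>) = {p, q, r, s}.

{p, q, r, s}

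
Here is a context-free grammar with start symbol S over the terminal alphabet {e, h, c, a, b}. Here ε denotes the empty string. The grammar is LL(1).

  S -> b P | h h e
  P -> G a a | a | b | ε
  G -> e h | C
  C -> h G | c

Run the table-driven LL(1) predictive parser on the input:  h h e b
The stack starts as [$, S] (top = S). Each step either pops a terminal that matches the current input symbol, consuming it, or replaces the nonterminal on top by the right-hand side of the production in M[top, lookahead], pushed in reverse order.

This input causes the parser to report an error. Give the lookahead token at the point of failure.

b

     Stack    Input      Action
  1  $ S      h h e b $  expand S -> h h e
  2  $ e h h  h h e b $  match h
  3  $ e h    h e b $    match h
  4  $ e      e b $      match e
  5  $        b $        error: stack empty but input remains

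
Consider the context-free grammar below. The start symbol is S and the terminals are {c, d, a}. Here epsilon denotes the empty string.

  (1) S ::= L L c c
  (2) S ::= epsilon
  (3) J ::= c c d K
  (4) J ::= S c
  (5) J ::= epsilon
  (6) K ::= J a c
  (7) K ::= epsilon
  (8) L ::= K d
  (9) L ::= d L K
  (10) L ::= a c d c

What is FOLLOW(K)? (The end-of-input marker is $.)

FIRST(S) = {epsilon, a, c, d}  (via L L c c)
FIRST(J) = {epsilon, a, c, d}  (via S c)
FIRST(K) = {epsilon, a, c, d}  (via J a c)
FIRST(L) = {a, c, d}  (via K d)
FOLLOW(S) includes $ since S is the start symbol.
FOLLOW(S): in J::=S c, S is followed by c with FIRST {c}. Thus FOLLOW(S) = {$, c}.
FOLLOW(J): in K::=J a c, J is followed by a c with FIRST {a}. Thus FOLLOW(J) = {a}.
FOLLOW(L): in S::=L L c c (occurrence 1), L is followed by L c c with FIRST {a, c, d}; in S::=L L c c (occurrence 2), L is followed by c c with FIRST {c}; in L::=d L K, L is followed by K with FIRST {epsilon, a, c, d}; in L::=d L K, the suffix after L is nullable (adds nothing new). Thus FOLLOW(L) = {a, c, d}.
FOLLOW(K): in J::=c c d K, the suffix after K is empty, so FOLLOW(K) ⊇ FOLLOW(J) = {a}; in L::=K d, K is followed by d with FIRST {d}; in L::=d L K, the suffix after K is empty, so FOLLOW(K) ⊇ FOLLOW(L) = {a, c, d}. Thus FOLLOW(K) = {a, c, d}.

{a, c, d}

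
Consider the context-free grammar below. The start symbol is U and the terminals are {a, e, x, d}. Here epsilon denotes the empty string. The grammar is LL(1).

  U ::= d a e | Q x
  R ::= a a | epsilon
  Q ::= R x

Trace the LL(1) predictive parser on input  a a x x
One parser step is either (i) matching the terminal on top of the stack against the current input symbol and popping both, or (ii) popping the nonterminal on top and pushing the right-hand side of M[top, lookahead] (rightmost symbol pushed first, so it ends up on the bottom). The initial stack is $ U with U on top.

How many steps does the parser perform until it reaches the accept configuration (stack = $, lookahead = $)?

7

     Stack      Input      Action
  1  $ U        a a x x $  expand U ::= Q x
  2  $ x Q      a a x x $  expand Q ::= R x
  3  $ x x R    a a x x $  expand R ::= a a
  4  $ x x a a  a a x x $  match a
  5  $ x x a    a x x $    match a
  6  $ x x      x x $      match x
  7  $ x        x $        match x
Accept reached after 7 steps.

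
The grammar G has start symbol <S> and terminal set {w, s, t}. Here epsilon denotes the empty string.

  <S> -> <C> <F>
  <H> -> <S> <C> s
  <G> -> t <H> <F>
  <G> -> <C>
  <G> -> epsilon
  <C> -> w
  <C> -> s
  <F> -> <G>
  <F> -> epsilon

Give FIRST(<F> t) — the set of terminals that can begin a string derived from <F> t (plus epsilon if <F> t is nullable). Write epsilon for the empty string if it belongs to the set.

{s, t, w}

FIRST(<C>) = {s, w}
FIRST(<S>) = {s, w}  (via <C> <F>)
FIRST(<G>) = {epsilon, s, t, w}  (via <C>)
FIRST(<H>) = {s, w}  (via <S> <C> s)
FIRST(<F>) = {epsilon, s, t, w}  (via <G>)
FIRST(<F> t): take FIRST of each symbol in turn, carrying on past any symbol whose FIRST contains epsilon; result {s, t, w}.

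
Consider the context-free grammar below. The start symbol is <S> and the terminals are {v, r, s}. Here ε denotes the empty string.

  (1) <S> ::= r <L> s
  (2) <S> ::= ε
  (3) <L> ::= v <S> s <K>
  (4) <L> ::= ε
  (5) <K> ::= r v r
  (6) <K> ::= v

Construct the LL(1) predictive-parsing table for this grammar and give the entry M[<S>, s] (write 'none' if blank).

FIRST(<S>) = {ε, r}
FIRST(<L>) = {ε, v}
FIRST(<K>) = {r, v}
FOLLOW(<S>) includes $ since <S> is the start symbol.
FOLLOW(<S>): in <L>::=v <S> s <K>, <S> is followed by s <K> with FIRST {s}. Thus FOLLOW(<S>) = {$, s}.
For <S> ::= r <L> s: FIRST(r <L> s) = {r}, so it goes in M[<S>, t] for t ∈ {r}.
For <S> ::= ε: FIRST(ε) = {ε}, so it goes in M[<S>, t] for t ∈ {}; since ε ∈ FIRST, also for every t ∈ FOLLOW(<S>) = {$, s}.

<S> ::= ε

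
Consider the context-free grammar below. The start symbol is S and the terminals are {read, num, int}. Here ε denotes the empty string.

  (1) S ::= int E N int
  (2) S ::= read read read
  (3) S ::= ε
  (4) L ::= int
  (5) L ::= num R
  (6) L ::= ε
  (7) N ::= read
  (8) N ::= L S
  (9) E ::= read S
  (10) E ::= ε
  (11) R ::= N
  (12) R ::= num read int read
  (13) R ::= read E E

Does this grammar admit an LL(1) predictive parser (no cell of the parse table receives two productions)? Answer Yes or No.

FIRST(S) = {ε, int, read}
FIRST(L) = {ε, int, num}
FIRST(N) = {ε, int, num, read}
FIRST(E) = {ε, read}
FIRST(R) = {ε, int, num, read}
FOLLOW(S) = {$, int, num, read}
FOLLOW(L) = {int, read}
FOLLOW(N) = {int, read}
FOLLOW(E) = {int, num, read}
FOLLOW(R) = {int, read}
Cell M[E, read] receives both E ::= read S and E ::= ε — the grammar is not LL(1).

No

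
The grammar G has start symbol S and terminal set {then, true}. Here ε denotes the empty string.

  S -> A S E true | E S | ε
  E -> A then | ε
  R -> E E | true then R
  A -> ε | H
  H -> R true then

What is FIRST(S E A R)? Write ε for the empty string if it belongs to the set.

FIRST(S): from S->A S E true we get {then, true}; from S->E S we get {ε, then, true}; from S->ε we get {ε}. So FIRST(S) = {ε, then, true}.
FIRST(E): from E->A then we get {then, true}; from E->ε we get {ε}. So FIRST(E) = {ε, then, true}.
FIRST(R): from R->E E we get {ε, then, true}; from R->true then R we get {true}. So FIRST(R) = {ε, then, true}.
FIRST(H): from H->R true then we get {then, true}. So FIRST(H) = {then, true}.
FIRST(A): from A->ε we get {ε}; from A->H we get {then, true}. So FIRST(A) = {ε, then, true}.
FIRST(S E A R): take FIRST of each symbol in turn, carrying on past any symbol whose FIRST contains ε; result {ε, then, true}.

{ε, then, true}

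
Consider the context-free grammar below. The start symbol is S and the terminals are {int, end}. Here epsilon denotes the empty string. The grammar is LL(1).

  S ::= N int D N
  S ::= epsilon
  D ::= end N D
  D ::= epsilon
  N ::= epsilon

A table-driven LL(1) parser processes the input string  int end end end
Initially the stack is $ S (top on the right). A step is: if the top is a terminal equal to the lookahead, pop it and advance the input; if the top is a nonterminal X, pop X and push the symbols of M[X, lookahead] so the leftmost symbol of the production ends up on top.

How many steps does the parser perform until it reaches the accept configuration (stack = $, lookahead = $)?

14

step 1: stack=$ S  input=int end end end $  — expand S ::= N int D N
step 2: stack=$ N D int N  input=int end end end $  — expand N ::= epsilon
step 3: stack=$ N D int  input=int end end end $  — match int
step 4: stack=$ N D  input=end end end $  — expand D ::= end N D
step 5: stack=$ N D N end  input=end end end $  — match end
step 6: stack=$ N D N  input=end end $  — expand N ::= epsilon
step 7: stack=$ N D  input=end end $  — expand D ::= end N D
step 8: stack=$ N D N end  input=end end $  — match end
step 9: stack=$ N D N  input=end $  — expand N ::= epsilon
step 10: stack=$ N D  input=end $  — expand D ::= end N D
step 11: stack=$ N D N end  input=end $  — match end
step 12: stack=$ N D N  input=$  — expand N ::= epsilon
step 13: stack=$ N D  input=$  — expand D ::= epsilon
step 14: stack=$ N  input=$  — expand N ::= epsilon
Accept reached after 14 steps.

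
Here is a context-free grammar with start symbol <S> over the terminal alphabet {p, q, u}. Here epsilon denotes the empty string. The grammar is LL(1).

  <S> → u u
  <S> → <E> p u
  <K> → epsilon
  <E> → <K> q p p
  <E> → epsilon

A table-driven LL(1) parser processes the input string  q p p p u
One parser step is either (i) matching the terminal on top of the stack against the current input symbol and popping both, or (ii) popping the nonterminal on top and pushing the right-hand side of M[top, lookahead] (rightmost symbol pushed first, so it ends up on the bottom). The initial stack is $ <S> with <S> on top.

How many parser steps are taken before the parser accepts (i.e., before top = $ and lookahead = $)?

     Stack            Input        Action
  1  $ <S>            q p p p u $  expand <S> → <E> p u
  2  $ u p <E>        q p p p u $  expand <E> → <K> q p p
  3  $ u p p p q <K>  q p p p u $  expand <K> → epsilon
  4  $ u p p p q      q p p p u $  match q
  5  $ u p p p        p p p u $    match p
  6  $ u p p          p p u $      match p
  7  $ u p            p u $        match p
  8  $ u              u $          match u
Accept reached after 8 steps.

8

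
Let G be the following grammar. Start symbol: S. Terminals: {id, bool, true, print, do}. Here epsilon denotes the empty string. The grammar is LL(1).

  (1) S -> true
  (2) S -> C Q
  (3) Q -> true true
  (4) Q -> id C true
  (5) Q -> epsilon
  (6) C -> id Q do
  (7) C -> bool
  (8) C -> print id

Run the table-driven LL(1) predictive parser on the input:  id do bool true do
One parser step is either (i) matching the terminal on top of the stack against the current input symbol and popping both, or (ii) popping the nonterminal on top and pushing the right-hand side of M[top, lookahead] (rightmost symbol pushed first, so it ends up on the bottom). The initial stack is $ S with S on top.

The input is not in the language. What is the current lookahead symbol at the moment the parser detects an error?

bool

     Stack        Input                 Action
  1  $ S          id do bool true do $  expand S -> C Q
  2  $ Q C        id do bool true do $  expand C -> id Q do
  3  $ Q do Q id  id do bool true do $  match id
  4  $ Q do Q     do bool true do $     expand Q -> epsilon
  5  $ Q do       do bool true do $     match do
  6  $ Q          bool true do $        error: M[Q, bool] is empty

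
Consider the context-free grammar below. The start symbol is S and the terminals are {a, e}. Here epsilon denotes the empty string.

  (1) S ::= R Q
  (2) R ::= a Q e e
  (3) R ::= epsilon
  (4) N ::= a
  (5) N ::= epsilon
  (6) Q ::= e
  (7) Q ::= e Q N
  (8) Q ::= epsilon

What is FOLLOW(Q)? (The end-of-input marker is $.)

{$, a, e}

FIRST(R) = {epsilon, a}
FIRST(N) = {epsilon, a}
FIRST(Q) = {epsilon, e}
FIRST(S) = {epsilon, a, e}  (via R Q)
FOLLOW(S) includes $ since S is the start symbol.
FOLLOW(S): S appears on no right-hand side. Thus FOLLOW(S) = {$}.
FOLLOW(R): in S::=R Q, R is followed by Q with FIRST {epsilon, e}; in S::=R Q, the suffix after R is nullable, so FOLLOW(R) ⊇ FOLLOW(S) = {$}. Thus FOLLOW(R) = {$, e}.
FOLLOW(Q): in S::=R Q, the suffix after Q is empty, so FOLLOW(Q) ⊇ FOLLOW(S) = {$}; in R::=a Q e e, Q is followed by e e with FIRST {e}; in Q::=e Q N, Q is followed by N with FIRST {epsilon, a}; in Q::=e Q N, the suffix after Q is nullable (adds nothing new). Thus FOLLOW(Q) = {$, a, e}.
FOLLOW(N): in Q::=e Q N, the suffix after N is empty, so FOLLOW(N) ⊇ FOLLOW(Q) = {$, a, e}. Thus FOLLOW(N) = {$, a, e}.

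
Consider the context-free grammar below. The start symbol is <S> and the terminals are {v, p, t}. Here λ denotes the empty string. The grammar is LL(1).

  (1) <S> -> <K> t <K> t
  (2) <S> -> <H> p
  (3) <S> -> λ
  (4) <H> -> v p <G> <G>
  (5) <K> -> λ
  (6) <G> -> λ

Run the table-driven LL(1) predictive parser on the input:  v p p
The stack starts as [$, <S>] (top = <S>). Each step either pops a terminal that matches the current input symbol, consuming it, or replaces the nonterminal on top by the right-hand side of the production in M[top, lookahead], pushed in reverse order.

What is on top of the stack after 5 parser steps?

     Stack            Input    Action
  1  $ <S>            v p p $  expand <S> -> <H> p
  2  $ p <H>          v p p $  expand <H> -> v p <G> <G>
  3  $ p <G> <G> p v  v p p $  match v
  4  $ p <G> <G> p    p p $    match p
  5  $ p <G> <G>      p $      expand <G> -> λ
Stack after step 5: $ p <G> (top = <G>).

<G>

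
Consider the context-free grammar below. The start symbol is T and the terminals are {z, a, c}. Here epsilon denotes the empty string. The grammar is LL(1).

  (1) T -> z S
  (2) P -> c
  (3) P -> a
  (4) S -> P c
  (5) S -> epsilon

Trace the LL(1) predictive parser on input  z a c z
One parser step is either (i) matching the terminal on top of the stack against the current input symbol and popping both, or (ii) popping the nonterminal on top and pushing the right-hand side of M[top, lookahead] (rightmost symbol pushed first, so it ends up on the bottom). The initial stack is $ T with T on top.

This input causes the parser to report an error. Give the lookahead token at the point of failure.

z

step 1: stack=$ T  input=z a c z $  — expand T -> z S
step 2: stack=$ S z  input=z a c z $  — match z
step 3: stack=$ S  input=a c z $  — expand S -> P c
step 4: stack=$ c P  input=a c z $  — expand P -> a
step 5: stack=$ c a  input=a c z $  — match a
step 6: stack=$ c  input=c z $  — match c
step 7: stack=$  input=z $  — error: stack empty but input remains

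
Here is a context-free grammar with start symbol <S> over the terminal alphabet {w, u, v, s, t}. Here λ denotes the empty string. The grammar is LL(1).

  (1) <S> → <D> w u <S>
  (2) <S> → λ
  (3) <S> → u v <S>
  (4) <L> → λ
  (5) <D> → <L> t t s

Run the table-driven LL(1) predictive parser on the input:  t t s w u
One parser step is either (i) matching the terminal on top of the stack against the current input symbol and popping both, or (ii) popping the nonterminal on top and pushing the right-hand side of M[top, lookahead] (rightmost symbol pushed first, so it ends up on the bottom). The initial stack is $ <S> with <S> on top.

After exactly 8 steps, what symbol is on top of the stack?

<S>

step 1: stack=$ <S>  input=t t s w u $  — expand <S> → <D> w u <S>
step 2: stack=$ <S> u w <D>  input=t t s w u $  — expand <D> → <L> t t s
step 3: stack=$ <S> u w s t t <L>  input=t t s w u $  — expand <L> → λ
step 4: stack=$ <S> u w s t t  input=t t s w u $  — match t
step 5: stack=$ <S> u w s t  input=t s w u $  — match t
step 6: stack=$ <S> u w s  input=s w u $  — match s
step 7: stack=$ <S> u w  input=w u $  — match w
step 8: stack=$ <S> u  input=u $  — match u
Stack after step 8: $ <S> (top = <S>).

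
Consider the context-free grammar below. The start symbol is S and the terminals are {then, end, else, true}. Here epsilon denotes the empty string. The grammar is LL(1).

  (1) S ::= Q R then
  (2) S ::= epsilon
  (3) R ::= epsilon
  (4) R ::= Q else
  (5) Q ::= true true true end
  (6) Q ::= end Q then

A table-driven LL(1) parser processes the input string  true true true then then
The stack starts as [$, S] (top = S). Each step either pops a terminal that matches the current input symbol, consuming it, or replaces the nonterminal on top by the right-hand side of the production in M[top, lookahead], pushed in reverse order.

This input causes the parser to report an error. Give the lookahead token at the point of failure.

step 1: stack=$ S  input=true true true then then $  — expand S ::= Q R then
step 2: stack=$ then R Q  input=true true true then then $  — expand Q ::= true true true end
step 3: stack=$ then R end true true true  input=true true true then then $  — match true
step 4: stack=$ then R end true true  input=true true then then $  — match true
step 5: stack=$ then R end true  input=true then then $  — match true
step 6: stack=$ then R end  input=then then $  — error: top is terminal end but lookahead is then

then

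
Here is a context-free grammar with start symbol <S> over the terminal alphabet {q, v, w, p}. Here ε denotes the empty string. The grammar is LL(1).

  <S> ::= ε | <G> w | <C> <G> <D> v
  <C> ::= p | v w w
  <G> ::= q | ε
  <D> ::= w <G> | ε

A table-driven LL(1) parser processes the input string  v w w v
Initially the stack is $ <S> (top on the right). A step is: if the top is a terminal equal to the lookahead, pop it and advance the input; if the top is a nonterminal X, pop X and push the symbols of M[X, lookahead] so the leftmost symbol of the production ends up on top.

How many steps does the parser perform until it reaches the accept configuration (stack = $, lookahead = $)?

     Stack              Input      Action
  1  $ <S>              v w w v $  expand <S> ::= <C> <G> <D> v
  2  $ v <D> <G> <C>    v w w v $  expand <C> ::= v w w
  3  $ v <D> <G> w w v  v w w v $  match v
  4  $ v <D> <G> w w    w w v $    match w
  5  $ v <D> <G> w      w v $      match w
  6  $ v <D> <G>        v $        expand <G> ::= ε
  7  $ v <D>            v $        expand <D> ::= ε
  8  $ v                v $        match v
Accept reached after 8 steps.

8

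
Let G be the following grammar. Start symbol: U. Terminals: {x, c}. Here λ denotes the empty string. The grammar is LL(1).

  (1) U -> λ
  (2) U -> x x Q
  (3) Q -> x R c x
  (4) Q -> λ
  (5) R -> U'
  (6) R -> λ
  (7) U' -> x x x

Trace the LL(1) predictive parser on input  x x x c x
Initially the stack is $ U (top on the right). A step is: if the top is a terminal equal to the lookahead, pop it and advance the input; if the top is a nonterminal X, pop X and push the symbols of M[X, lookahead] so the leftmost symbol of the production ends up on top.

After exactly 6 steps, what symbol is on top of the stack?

c

step 1: stack=$ U  input=x x x c x $  — expand U -> x x Q
step 2: stack=$ Q x x  input=x x x c x $  — match x
step 3: stack=$ Q x  input=x x c x $  — match x
step 4: stack=$ Q  input=x c x $  — expand Q -> x R c x
step 5: stack=$ x c R x  input=x c x $  — match x
step 6: stack=$ x c R  input=c x $  — expand R -> λ
Stack after step 6: $ x c (top = c).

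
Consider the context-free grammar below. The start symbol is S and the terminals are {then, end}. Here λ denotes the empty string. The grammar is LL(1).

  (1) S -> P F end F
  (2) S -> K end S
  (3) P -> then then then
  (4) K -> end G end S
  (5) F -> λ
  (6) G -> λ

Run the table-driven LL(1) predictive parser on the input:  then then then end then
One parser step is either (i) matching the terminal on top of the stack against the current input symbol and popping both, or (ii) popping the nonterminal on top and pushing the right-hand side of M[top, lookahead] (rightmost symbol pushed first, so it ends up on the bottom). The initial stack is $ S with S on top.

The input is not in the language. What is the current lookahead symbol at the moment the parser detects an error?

then

     Stack                     Input                      Action
  1  $ S                       then then then end then $  expand S -> P F end F
  2  $ F end F P               then then then end then $  expand P -> then then then
  3  $ F end F then then then  then then then end then $  match then
  4  $ F end F then then       then then end then $       match then
  5  $ F end F then            then end then $            match then
  6  $ F end F                 end then $                 expand F -> λ
  7  $ F end                   end then $                 match end
  8  $ F                       then $                     error: M[F, then] is empty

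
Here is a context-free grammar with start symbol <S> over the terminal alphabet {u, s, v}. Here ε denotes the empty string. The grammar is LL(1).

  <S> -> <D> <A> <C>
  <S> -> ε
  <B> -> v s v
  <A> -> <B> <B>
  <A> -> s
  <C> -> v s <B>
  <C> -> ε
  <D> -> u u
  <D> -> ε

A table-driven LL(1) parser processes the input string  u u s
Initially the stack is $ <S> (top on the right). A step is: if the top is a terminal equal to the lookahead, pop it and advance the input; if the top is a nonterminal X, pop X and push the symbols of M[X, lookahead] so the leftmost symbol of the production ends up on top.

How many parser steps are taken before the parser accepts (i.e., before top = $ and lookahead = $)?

step 1: stack=$ <S>  input=u u s $  — expand <S> -> <D> <A> <C>
step 2: stack=$ <C> <A> <D>  input=u u s $  — expand <D> -> u u
step 3: stack=$ <C> <A> u u  input=u u s $  — match u
step 4: stack=$ <C> <A> u  input=u s $  — match u
step 5: stack=$ <C> <A>  input=s $  — expand <A> -> s
step 6: stack=$ <C> s  input=s $  — match s
step 7: stack=$ <C>  input=$  — expand <C> -> ε
Accept reached after 7 steps.

7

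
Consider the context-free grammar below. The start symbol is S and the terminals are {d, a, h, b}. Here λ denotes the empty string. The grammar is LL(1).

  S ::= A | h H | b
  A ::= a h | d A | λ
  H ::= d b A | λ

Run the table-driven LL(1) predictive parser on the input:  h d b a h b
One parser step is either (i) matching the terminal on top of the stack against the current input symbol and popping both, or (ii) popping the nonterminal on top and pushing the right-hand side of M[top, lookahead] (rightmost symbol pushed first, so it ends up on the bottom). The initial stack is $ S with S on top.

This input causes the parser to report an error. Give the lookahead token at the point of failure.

b

step 1: stack=$ S  input=h d b a h b $  — expand S ::= h H
step 2: stack=$ H h  input=h d b a h b $  — match h
step 3: stack=$ H  input=d b a h b $  — expand H ::= d b A
step 4: stack=$ A b d  input=d b a h b $  — match d
step 5: stack=$ A b  input=b a h b $  — match b
step 6: stack=$ A  input=a h b $  — expand A ::= a h
step 7: stack=$ h a  input=a h b $  — match a
step 8: stack=$ h  input=h b $  — match h
step 9: stack=$  input=b $  — error: stack empty but input remains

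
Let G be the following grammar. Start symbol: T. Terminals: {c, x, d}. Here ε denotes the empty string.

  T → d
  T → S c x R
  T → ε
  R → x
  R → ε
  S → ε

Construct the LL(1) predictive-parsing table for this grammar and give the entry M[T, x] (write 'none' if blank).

none

FIRST(R): from R→x we get {x}; from R→ε we get {ε}. So FIRST(R) = {ε, x}.
FIRST(S): from S→ε we get {ε}. So FIRST(S) = {ε}.
FIRST(T): from T→d we get {d}; from T→S c x R we get {c}; from T→ε we get {ε}. So FIRST(T) = {ε, c, d}.
FOLLOW(T) includes $ since T is the start symbol.
FOLLOW(T): T appears on no right-hand side. Thus FOLLOW(T) = {$}.
For T → d: FIRST(d) = {d}, so it goes in M[T, t] for t ∈ {d}.
For T → S c x R: FIRST(S c x R) = {c}, so it goes in M[T, t] for t ∈ {c}.
For T → ε: FIRST(ε) = {ε}, so it goes in M[T, t] for t ∈ {}; since ε ∈ FIRST, also for every t ∈ FOLLOW(T) = {$}.
None of these place a production in M[T, x].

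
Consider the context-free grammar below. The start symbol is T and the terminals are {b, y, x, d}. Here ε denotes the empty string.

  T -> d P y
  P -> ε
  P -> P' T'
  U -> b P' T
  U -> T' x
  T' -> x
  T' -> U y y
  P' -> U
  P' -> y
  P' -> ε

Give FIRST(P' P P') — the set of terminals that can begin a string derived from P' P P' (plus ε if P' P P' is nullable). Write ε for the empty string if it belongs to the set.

FIRST(T): from T->d P y we get {d}. So FIRST(T) = {d}.
FIRST(P): from P->ε we get {ε}; from P->P' T' we get {b, x, y}. So FIRST(P) = {ε, b, x, y}.
FIRST(U): from U->b P' T we get {b}; from U->T' x we get {b, x}. So FIRST(U) = {b, x}.
FIRST(T'): from T'->x we get {x}; from T'->U y y we get {b, x}. So FIRST(T') = {b, x}.
FIRST(P'): from P'->U we get {b, x}; from P'->y we get {y}; from P'->ε we get {ε}. So FIRST(P') = {ε, b, x, y}.
FIRST(P' P P'): take FIRST of each symbol in turn, carrying on past any symbol whose FIRST contains ε; result {ε, b, x, y}.

{ε, b, x, y}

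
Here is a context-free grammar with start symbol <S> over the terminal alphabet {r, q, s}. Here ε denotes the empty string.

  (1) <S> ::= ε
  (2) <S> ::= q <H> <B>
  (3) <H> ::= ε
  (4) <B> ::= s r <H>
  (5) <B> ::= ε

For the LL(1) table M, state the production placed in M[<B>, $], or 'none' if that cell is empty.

<B> ::= ε

FIRST(<S>) = {ε, q}
FIRST(<H>) = {ε}
FIRST(<B>) = {ε, s}
FOLLOW(<S>) includes $ since <S> is the start symbol.
FOLLOW(<S>): <S> appears on no right-hand side. Thus FOLLOW(<S>) = {$}.
FOLLOW(<B>): in <S>::=q <H> <B>, the suffix after <B> is empty, so FOLLOW(<B>) ⊇ FOLLOW(<S>) = {$}. Thus FOLLOW(<B>) = {$}.
For <B> ::= s r <H>: FIRST(s r <H>) = {s}, so it goes in M[<B>, t] for t ∈ {s}.
For <B> ::= ε: FIRST(ε) = {ε}, so it goes in M[<B>, t] for t ∈ {}; since ε ∈ FIRST, also for every t ∈ FOLLOW(<B>) = {$}.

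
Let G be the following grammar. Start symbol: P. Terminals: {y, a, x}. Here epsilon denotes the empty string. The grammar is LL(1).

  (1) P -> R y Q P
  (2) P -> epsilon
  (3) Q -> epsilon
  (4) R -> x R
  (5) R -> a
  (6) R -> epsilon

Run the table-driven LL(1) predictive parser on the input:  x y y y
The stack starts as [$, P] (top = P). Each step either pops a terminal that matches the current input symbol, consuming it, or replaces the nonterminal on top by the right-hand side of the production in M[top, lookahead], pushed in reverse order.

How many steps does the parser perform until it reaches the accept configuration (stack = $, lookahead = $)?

step 1: stack=$ P  input=x y y y $  — expand P -> R y Q P
step 2: stack=$ P Q y R  input=x y y y $  — expand R -> x R
step 3: stack=$ P Q y R x  input=x y y y $  — match x
step 4: stack=$ P Q y R  input=y y y $  — expand R -> epsilon
step 5: stack=$ P Q y  input=y y y $  — match y
step 6: stack=$ P Q  input=y y $  — expand Q -> epsilon
step 7: stack=$ P  input=y y $  — expand P -> R y Q P
step 8: stack=$ P Q y R  input=y y $  — expand R -> epsilon
step 9: stack=$ P Q y  input=y y $  — match y
step 10: stack=$ P Q  input=y $  — expand Q -> epsilon
step 11: stack=$ P  input=y $  — expand P -> R y Q P
step 12: stack=$ P Q y R  input=y $  — expand R -> epsilon
step 13: stack=$ P Q y  input=y $  — match y
step 14: stack=$ P Q  input=$  — expand Q -> epsilon
step 15: stack=$ P  input=$  — expand P -> epsilon
Accept reached after 15 steps.

15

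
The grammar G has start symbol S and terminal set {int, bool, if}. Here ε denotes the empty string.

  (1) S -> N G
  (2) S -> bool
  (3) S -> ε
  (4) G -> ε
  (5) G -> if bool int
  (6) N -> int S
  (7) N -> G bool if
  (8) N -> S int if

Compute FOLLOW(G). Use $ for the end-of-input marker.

{$, bool, if, int}

FIRST(G): from G->ε we get {ε}; from G->if bool int we get {if}. So FIRST(G) = {ε, if}.
FIRST(S): from S->N G we get {bool, if, int}; from S->bool we get {bool}; from S->ε we get {ε}. So FIRST(S) = {ε, bool, if, int}.
FIRST(N): from N->int S we get {int}; from N->G bool if we get {bool, if}; from N->S int if we get {bool, if, int}. So FIRST(N) = {bool, if, int}.
FOLLOW(S) includes $ since S is the start symbol.
FOLLOW(S): in N->int S, the suffix after S is empty, so FOLLOW(S) ⊇ FOLLOW(N) = {$, if, int}; in N->S int if, S is followed by int if with FIRST {int}. Thus FOLLOW(S) = {$, if, int}.
FOLLOW(G): in S->N G, the suffix after G is empty, so FOLLOW(G) ⊇ FOLLOW(S) = {$, if, int}; in N->G bool if, G is followed by bool if with FIRST {bool}. Thus FOLLOW(G) = {$, bool, if, int}.
FOLLOW(N): in S->N G, N is followed by G with FIRST {ε, if}; in S->N G, the suffix after N is nullable, so FOLLOW(N) ⊇ FOLLOW(S) = {$, if, int}. Thus FOLLOW(N) = {$, if, int}.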